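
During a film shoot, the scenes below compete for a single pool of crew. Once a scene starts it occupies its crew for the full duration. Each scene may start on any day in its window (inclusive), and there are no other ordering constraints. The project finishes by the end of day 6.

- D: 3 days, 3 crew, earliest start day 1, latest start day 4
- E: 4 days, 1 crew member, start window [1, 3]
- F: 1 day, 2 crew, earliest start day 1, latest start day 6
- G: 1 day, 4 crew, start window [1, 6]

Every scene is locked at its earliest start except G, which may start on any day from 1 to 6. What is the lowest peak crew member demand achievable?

6

G@1: d1:10  d2:4  d3:4  d4:1  d5:0  d6:0 → peak 10
G@2: d1:6  d2:8  d3:4  d4:1  d5:0  d6:0 → peak 8
G@3: d1:6  d2:4  d3:8  d4:1  d5:0  d6:0 → peak 8
G@4: d1:6  d2:4  d3:4  d4:5  d5:0  d6:0 → peak 6
G@5: d1:6  d2:4  d3:4  d4:1  d5:4  d6:0 → peak 6
G@6: d1:6  d2:4  d3:4  d4:1  d5:0  d6:4 → peak 6
Best is G@4, peak 6.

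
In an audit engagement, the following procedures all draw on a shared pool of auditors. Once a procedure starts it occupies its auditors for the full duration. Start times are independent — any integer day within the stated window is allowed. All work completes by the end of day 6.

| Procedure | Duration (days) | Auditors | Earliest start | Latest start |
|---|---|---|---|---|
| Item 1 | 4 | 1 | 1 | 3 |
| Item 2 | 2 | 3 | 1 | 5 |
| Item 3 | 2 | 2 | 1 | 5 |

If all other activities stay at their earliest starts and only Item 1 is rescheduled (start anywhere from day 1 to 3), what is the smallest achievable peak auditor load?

Item 1@1: d1:6  d2:6  d3:1  d4:1  d5:0  d6:0 → peak 6
Item 1@2: d1:5  d2:6  d3:1  d4:1  d5:1  d6:0 → peak 6
Item 1@3: d1:5  d2:5  d3:1  d4:1  d5:1  d6:1 → peak 5
Best is Item 1@3, peak 5.

5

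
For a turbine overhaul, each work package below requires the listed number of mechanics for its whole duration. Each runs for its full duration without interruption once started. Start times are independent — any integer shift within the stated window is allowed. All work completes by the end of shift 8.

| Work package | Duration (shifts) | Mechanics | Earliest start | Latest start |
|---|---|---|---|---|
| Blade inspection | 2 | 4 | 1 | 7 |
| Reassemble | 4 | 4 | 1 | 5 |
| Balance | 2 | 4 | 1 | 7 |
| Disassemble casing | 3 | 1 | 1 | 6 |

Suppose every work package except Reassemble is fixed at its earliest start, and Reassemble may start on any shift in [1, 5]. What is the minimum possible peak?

Reassemble@1: s1:13  s2:13  s3:5  s4:4  s5:0  s6:0  s7:0  s8:0 → peak 13
Reassemble@2: s1:9  s2:13  s3:5  s4:4  s5:4  s6:0  s7:0  s8:0 → peak 13
Reassemble@3: s1:9  s2:9  s3:5  s4:4  s5:4  s6:4  s7:0  s8:0 → peak 9
Reassemble@4: s1:9  s2:9  s3:1  s4:4  s5:4  s6:4  s7:4  s8:0 → peak 9
Reassemble@5: s1:9  s2:9  s3:1  s4:0  s5:4  s6:4  s7:4  s8:4 → peak 9
Best is Reassemble@3, peak 9.

9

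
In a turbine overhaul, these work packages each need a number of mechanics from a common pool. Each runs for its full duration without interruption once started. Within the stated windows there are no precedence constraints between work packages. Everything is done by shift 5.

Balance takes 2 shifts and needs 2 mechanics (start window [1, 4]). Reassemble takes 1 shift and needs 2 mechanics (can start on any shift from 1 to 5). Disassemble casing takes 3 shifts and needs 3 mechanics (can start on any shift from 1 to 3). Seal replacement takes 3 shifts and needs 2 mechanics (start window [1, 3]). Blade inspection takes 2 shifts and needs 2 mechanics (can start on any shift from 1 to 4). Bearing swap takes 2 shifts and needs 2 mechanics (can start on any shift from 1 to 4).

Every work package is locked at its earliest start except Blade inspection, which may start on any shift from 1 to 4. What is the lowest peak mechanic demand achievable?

11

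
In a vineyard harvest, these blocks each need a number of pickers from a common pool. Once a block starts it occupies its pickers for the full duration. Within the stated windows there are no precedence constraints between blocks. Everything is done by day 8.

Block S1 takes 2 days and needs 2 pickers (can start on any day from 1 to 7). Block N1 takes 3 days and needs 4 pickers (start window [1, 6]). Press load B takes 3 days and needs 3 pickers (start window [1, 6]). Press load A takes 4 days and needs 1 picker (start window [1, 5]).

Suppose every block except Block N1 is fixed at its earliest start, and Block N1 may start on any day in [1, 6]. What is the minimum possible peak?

6

Block N1@1: d1:10  d2:10  d3:8  d4:1  d5:0  d6:0  d7:0  d8:0 → peak 10
Block N1@2: d1:6  d2:10  d3:8  d4:5  d5:0  d6:0  d7:0  d8:0 → peak 10
Block N1@3: d1:6  d2:6  d3:8  d4:5  d5:4  d6:0  d7:0  d8:0 → peak 8
Block N1@4: d1:6  d2:6  d3:4  d4:5  d5:4  d6:4  d7:0  d8:0 → peak 6
Block N1@5: d1:6  d2:6  d3:4  d4:1  d5:4  d6:4  d7:4  d8:0 → peak 6
Block N1@6: d1:6  d2:6  d3:4  d4:1  d5:0  d6:4  d7:4  d8:4 → peak 6
Best is Block N1@4, peak 6.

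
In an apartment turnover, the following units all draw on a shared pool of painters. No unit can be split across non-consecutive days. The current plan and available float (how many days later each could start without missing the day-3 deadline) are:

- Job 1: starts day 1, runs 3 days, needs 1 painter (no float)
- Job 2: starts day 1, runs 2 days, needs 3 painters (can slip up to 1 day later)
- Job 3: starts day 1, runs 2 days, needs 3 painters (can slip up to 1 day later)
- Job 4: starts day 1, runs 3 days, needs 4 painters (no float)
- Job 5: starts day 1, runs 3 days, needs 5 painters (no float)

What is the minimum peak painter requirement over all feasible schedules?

Schedule Job 1@1, Job 2@1, Job 3@1, Job 4@1, Job 5@1: d1:16  d2:16  d3:10 — peak 16.
No arrangement of the 4 feasible schedules does better.

16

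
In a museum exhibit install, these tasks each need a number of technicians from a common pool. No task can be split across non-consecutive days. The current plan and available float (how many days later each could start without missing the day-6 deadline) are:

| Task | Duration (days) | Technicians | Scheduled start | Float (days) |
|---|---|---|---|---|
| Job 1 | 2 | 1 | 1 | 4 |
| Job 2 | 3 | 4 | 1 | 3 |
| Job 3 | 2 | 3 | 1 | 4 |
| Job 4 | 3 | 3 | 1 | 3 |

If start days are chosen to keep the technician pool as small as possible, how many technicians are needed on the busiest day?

6

Early-start (Job 1@1, Job 2@1, Job 3@1, Job 4@1) gives peak 11: d1:11  d2:11  d3:7  d4:0  d5:0  d6:0.
Shift Job 3→4, Job 4→4.
Schedule Job 1@1, Job 2@1, Job 3@4, Job 4@4: d1:5  d2:5  d3:4  d4:6  d5:6  d6:3 — peak 6.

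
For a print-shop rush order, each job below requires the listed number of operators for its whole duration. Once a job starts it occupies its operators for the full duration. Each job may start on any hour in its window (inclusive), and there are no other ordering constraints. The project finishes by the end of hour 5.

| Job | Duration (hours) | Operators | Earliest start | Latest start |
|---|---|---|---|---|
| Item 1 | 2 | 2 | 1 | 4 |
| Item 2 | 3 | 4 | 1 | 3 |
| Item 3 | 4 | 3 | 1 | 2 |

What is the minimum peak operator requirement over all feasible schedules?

7

Early-start (Item 1@1, Item 2@1, Item 3@1) gives peak 9: h1:9  h2:9  h3:7  h4:3  h5:0.
Shift Item 2→3.
Schedule Item 1@1, Item 2@3, Item 3@1: h1:5  h2:5  h3:7  h4:7  h5:4 — peak 7.
No arrangement of the 24 feasible schedules does better.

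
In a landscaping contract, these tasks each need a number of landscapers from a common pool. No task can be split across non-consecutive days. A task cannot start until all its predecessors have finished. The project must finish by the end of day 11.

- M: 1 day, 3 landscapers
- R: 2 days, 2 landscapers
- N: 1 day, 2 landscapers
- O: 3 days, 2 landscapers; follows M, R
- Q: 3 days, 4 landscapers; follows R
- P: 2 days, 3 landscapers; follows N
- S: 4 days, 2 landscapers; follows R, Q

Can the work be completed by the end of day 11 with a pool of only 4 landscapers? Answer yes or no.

The minimum achievable peak is 5; 4 < 5, so no feasible schedule stays within the cap.

no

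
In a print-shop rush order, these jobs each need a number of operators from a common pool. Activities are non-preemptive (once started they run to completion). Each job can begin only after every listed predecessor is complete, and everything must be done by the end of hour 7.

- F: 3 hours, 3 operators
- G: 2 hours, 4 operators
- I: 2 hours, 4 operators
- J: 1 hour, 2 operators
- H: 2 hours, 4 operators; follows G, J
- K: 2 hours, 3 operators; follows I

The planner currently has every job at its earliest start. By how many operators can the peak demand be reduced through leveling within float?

Early-start peak: h1:13  h2:11  h3:10  h4:7  h5:0  h6:0  h7:0 ⇒ 13.
Leveled (F@1, G@1, I@3, J@4, H@5, K@5): h1:7  h2:7  h3:7  h4:6  h5:7  h6:7  h7:0 ⇒ 7.
Reduction 13 − 7 = 6.

6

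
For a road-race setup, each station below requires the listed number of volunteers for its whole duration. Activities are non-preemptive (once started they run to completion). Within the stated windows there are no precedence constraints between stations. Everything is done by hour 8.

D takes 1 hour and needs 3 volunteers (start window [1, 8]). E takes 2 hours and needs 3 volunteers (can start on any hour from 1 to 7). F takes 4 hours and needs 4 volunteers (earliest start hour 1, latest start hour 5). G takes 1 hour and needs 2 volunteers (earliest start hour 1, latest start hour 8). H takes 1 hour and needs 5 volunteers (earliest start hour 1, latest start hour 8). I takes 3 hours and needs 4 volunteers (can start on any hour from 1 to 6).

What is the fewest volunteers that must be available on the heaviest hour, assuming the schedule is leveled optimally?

7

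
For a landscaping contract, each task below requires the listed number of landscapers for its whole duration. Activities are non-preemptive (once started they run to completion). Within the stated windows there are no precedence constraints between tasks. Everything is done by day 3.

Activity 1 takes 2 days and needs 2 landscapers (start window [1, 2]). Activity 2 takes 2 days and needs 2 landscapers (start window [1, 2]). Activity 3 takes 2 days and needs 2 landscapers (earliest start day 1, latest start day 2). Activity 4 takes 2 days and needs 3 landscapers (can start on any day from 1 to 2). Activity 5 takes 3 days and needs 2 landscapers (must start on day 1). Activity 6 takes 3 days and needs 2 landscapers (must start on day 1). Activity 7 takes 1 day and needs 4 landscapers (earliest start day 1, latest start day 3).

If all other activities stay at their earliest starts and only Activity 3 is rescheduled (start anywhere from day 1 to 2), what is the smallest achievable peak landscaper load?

15

Activity 3@1: d1:17  d2:13  d3:4 → peak 17
Activity 3@2: d1:15  d2:13  d3:6 → peak 15
Best is Activity 3@2, peak 15.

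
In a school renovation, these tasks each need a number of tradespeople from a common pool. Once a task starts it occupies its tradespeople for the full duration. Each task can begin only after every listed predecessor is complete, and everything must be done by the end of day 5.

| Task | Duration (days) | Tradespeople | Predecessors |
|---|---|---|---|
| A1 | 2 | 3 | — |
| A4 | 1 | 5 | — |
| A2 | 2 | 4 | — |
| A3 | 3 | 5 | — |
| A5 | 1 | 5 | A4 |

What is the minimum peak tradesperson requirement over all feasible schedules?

9

Early-start (A1@1, A4@1, A2@1, A3@1, A5@2) gives peak 17: d1:17  d2:17  d3:5  d4:0  d5:0.
Shift A2→3, A3→2, A5→5.
Schedule A1@1, A4@1, A2@3, A3@2, A5@5: d1:8  d2:8  d3:9  d4:9  d5:5 — peak 9.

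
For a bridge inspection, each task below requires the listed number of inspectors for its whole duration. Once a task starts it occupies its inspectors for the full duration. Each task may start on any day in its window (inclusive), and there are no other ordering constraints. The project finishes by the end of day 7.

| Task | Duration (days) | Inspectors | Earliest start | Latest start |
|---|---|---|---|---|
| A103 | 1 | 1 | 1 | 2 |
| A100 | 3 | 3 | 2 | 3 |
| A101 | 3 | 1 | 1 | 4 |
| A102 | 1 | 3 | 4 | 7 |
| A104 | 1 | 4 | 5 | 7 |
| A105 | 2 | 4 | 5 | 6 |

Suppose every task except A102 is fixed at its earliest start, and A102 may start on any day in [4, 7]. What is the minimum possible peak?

A102@4: d1:2  d2:4  d3:4  d4:6  d5:8  d6:4  d7:0 → peak 8
A102@5: d1:2  d2:4  d3:4  d4:3  d5:11  d6:4  d7:0 → peak 11
A102@6: d1:2  d2:4  d3:4  d4:3  d5:8  d6:7  d7:0 → peak 8
A102@7: d1:2  d2:4  d3:4  d4:3  d5:8  d6:4  d7:3 → peak 8
Best is A102@4, peak 8.

8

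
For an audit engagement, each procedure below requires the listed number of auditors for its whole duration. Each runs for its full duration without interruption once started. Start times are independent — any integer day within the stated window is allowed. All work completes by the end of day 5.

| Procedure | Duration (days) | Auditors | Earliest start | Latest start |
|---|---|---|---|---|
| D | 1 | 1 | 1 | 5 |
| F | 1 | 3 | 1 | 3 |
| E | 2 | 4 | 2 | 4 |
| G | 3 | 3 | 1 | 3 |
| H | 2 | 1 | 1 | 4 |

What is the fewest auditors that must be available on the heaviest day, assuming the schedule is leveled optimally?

6

Early-start (D@1, F@1, E@2, G@1, H@1) gives peak 8: d1:8  d2:8  d3:7  d4:0  d5:0.
Shift F→2, E→4, H→3.
Schedule D@1, F@2, E@4, G@1, H@3: d1:4  d2:6  d3:4  d4:5  d5:4 — peak 6.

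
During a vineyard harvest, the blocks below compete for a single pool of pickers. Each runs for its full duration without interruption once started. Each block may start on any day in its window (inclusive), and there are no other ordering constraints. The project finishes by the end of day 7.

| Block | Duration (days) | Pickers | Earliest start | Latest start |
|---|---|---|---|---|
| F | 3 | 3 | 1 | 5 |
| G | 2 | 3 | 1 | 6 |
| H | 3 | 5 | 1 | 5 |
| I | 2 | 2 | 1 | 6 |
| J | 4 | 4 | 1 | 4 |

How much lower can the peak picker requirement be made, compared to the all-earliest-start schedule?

9

Early-start peak: d1:17  d2:17  d3:12  d4:4  d5:0  d6:0  d7:0 ⇒ 17.
Leveled (F@1, G@4, H@1, I@6, J@4): d1:8  d2:8  d3:8  d4:7  d5:7  d6:6  d7:6 ⇒ 8.
Reduction 17 − 8 = 9.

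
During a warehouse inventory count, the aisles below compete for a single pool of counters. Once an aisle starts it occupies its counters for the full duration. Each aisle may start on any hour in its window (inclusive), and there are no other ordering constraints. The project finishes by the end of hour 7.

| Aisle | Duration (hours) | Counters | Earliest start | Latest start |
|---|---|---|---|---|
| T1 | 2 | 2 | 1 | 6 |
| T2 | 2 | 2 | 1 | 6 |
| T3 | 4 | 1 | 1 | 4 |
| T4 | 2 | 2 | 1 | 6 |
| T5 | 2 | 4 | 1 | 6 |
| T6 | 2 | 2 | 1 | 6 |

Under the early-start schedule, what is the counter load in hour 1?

13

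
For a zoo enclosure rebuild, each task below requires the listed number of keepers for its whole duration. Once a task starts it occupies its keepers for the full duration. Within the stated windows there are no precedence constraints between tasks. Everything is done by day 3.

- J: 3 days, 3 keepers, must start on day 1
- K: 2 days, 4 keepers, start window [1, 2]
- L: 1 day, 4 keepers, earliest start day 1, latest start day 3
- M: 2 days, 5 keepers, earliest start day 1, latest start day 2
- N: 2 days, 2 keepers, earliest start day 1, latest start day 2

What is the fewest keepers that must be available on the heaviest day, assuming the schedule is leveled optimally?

Early-start (J@1, K@1, L@1, M@1, N@1) gives peak 18: d1:18  d2:14  d3:3.
Shift M→2.
Schedule J@1, K@1, L@1, M@2, N@1: d1:13  d2:14  d3:8 — peak 14.
No arrangement of the 24 feasible schedules does better.

14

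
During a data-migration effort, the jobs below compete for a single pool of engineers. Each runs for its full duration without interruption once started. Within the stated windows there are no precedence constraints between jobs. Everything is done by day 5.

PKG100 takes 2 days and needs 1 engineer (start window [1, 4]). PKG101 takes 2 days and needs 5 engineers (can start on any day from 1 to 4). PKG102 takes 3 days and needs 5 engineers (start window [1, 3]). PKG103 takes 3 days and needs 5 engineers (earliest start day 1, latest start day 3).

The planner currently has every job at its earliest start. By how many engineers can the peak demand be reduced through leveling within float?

6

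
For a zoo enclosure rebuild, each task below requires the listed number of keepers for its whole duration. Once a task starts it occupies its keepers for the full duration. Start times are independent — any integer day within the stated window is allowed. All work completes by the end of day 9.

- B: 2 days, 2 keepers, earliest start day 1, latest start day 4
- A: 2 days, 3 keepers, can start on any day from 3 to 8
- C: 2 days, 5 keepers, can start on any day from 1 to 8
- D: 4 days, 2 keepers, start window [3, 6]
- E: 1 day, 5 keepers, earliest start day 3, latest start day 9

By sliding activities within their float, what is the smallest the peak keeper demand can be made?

Early-start (B@1, A@3, C@1, D@3, E@3) gives peak 10: d1:7  d2:7  d3:10  d4:5  d5:2  d6:2  d7:0  d8:0  d9:0.
Shift C→7, E→9.
Schedule B@1, A@3, C@7, D@3, E@9: d1:2  d2:2  d3:5  d4:5  d5:2  d6:2  d7:5  d8:5  d9:5 — peak 5.

5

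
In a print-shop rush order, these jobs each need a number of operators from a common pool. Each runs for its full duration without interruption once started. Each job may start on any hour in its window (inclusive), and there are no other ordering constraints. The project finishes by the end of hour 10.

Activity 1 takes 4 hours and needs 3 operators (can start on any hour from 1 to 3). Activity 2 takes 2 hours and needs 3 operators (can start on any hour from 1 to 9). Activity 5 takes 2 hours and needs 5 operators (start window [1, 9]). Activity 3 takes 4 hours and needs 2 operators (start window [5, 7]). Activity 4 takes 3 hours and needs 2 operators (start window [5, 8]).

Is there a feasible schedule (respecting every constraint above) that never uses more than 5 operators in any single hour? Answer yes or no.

yes

Schedule Activity 1@3, Activity 2@8, Activity 5@1, Activity 3@7, Activity 4@5: h1:5  h2:5  h3:3  h4:3  h5:5  h6:5  h7:4  h8:5  h9:5  h10:2 — peak 5 ≤ 5.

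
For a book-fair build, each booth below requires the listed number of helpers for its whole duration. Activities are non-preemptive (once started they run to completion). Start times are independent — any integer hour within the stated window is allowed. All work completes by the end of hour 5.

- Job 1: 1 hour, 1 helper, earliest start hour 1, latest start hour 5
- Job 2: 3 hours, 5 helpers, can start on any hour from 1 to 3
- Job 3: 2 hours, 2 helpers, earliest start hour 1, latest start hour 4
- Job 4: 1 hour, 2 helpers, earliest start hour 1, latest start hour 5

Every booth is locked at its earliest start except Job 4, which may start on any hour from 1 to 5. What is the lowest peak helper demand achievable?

Job 4@1: h1:10  h2:7  h3:5  h4:0  h5:0 → peak 10
Job 4@2: h1:8  h2:9  h3:5  h4:0  h5:0 → peak 9
Job 4@3: h1:8  h2:7  h3:7  h4:0  h5:0 → peak 8
Job 4@4: h1:8  h2:7  h3:5  h4:2  h5:0 → peak 8
Job 4@5: h1:8  h2:7  h3:5  h4:0  h5:2 → peak 8
Best is Job 4@3, peak 8.

8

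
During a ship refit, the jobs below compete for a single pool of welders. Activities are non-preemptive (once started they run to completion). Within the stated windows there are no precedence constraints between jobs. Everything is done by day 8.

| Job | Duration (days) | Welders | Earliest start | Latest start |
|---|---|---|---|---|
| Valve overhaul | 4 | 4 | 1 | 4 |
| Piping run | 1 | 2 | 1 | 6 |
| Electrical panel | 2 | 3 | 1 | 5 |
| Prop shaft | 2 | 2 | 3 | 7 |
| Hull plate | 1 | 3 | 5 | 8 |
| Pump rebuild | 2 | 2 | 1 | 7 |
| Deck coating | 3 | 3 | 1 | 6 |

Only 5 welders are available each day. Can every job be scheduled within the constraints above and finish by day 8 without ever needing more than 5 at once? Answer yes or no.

Total welder-days = 44; over 8 days the average is 44/8 > 5, so some day must exceed 5.

no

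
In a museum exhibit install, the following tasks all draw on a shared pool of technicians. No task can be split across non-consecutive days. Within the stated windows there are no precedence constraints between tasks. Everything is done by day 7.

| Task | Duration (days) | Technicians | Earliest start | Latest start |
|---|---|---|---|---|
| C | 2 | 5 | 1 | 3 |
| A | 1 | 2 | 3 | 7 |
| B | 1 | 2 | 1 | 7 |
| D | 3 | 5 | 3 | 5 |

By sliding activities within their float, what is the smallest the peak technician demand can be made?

Early-start (C@1, A@3, B@1, D@3) gives peak 7: d1:7  d2:5  d3:7  d4:5  d5:5  d6:0  d7:0.
Shift B→3, D→4.
Schedule C@1, A@3, B@3, D@4: d1:5  d2:5  d3:4  d4:5  d5:5  d6:5  d7:0 — peak 5.
Total technician-days = 29 over 7 days ⇒ peak ≥ ⌈29/7⌉ = 5, so 5 is optimal.

5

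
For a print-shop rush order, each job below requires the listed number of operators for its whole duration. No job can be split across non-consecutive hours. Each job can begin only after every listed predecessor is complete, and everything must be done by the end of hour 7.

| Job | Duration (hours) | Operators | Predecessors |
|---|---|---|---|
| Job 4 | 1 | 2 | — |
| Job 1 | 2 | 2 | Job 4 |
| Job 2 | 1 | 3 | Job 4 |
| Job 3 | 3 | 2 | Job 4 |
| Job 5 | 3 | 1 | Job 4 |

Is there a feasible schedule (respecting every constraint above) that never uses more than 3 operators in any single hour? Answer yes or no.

Schedule Job 4@1, Job 1@2, Job 2@4, Job 3@5, Job 5@5: h1:2  h2:2  h3:2  h4:3  h5:3  h6:3  h7:3 — peak 3 ≤ 3.

yes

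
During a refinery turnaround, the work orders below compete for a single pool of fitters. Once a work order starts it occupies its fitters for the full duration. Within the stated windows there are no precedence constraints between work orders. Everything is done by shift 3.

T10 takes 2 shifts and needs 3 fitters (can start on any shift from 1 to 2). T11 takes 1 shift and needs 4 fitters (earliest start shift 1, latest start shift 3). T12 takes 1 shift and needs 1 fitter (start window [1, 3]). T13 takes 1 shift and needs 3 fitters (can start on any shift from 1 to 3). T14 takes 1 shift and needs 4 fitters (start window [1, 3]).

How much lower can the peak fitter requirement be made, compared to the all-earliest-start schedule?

8

Early-start peak: s1:15  s2:3  s3:0 ⇒ 15.
Leveled (T10@1, T11@1, T12@2, T13@2, T14@3): s1:7  s2:7  s3:4 ⇒ 7.
Reduction 15 − 7 = 8.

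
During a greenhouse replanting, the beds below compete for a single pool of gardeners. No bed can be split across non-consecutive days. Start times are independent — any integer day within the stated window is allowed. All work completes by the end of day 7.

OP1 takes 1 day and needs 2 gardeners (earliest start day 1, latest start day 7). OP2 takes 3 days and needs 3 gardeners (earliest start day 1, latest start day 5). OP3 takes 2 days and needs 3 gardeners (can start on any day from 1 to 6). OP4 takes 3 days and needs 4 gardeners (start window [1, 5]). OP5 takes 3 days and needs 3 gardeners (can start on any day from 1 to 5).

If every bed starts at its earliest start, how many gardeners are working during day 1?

At early start, day 1 has: OP1, OP2, OP3, OP4, OP5.
Demand: 2 + 3 + 3 + 4 + 3 = 15.

15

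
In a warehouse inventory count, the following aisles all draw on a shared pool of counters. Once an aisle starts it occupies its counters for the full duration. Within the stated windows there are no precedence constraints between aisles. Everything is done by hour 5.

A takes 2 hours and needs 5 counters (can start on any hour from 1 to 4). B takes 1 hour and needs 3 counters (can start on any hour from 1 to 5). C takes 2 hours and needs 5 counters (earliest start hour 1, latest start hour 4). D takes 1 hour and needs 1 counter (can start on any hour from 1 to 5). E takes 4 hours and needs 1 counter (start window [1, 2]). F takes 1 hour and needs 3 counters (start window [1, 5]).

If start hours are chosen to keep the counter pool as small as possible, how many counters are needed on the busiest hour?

Early-start (A@1, B@1, C@1, D@1, E@1, F@1) gives peak 18: h1:18  h2:11  h3:1  h4:1  h5:0.
Shift B→3, C→4, F→3.
Schedule A@1, B@3, C@4, D@1, E@1, F@3: h1:7  h2:6  h3:7  h4:6  h5:5 — peak 7.
Total counter-hours = 31 over 5 hours ⇒ peak ≥ ⌈31/5⌉ = 7, so 7 is optimal.

7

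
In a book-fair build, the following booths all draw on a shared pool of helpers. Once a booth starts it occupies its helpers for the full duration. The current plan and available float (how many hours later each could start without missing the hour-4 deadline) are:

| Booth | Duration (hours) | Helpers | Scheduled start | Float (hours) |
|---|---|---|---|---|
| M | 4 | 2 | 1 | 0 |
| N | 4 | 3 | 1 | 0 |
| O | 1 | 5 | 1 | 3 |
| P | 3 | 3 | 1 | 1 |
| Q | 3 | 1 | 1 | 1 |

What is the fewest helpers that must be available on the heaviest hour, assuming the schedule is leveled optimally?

10

Early-start (M@1, N@1, O@1, P@1, Q@1) gives peak 14: h1:14  h2:9  h3:9  h4:5.
Shift P→2, Q→2.
Schedule M@1, N@1, O@1, P@2, Q@2: h1:10  h2:9  h3:9  h4:9 — peak 10.
Total helper-hours = 37 over 4 hours ⇒ peak ≥ ⌈37/4⌉ = 10, so 10 is optimal.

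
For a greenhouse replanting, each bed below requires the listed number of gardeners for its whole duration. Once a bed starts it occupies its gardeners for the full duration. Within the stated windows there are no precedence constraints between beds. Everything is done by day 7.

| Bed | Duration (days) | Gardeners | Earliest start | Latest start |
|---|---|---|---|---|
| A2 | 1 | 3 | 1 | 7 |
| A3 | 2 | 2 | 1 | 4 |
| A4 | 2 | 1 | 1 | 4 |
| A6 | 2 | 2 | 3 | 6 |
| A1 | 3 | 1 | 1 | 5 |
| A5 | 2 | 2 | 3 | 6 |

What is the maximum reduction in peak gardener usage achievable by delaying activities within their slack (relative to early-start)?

4

Early-start peak: d1:7  d2:4  d3:5  d4:4  d5:0  d6:0  d7:0 ⇒ 7.
Leveled (A2@1, A3@2, A4@2, A6@4, A1@4, A5@6): d1:3  d2:3  d3:3  d4:3  d5:3  d6:3  d7:2 ⇒ 3.
Reduction 7 − 3 = 4.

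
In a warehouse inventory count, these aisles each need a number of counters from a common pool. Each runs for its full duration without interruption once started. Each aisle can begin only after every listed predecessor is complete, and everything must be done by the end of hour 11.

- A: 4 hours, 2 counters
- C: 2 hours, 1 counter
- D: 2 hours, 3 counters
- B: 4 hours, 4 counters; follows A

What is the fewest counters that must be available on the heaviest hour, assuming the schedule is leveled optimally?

Early-start (A@1, C@1, D@1, B@5) gives peak 6: h1:6  h2:6  h3:2  h4:2  h5:4  h6:4  h7:4  h8:4  h9:0  h10:0  h11:0.
Shift D→5, B→7.
Schedule A@1, C@1, D@5, B@7: h1:3  h2:3  h3:2  h4:2  h5:3  h6:3  h7:4  h8:4  h9:4  h10:4  h11:0 — peak 4.

4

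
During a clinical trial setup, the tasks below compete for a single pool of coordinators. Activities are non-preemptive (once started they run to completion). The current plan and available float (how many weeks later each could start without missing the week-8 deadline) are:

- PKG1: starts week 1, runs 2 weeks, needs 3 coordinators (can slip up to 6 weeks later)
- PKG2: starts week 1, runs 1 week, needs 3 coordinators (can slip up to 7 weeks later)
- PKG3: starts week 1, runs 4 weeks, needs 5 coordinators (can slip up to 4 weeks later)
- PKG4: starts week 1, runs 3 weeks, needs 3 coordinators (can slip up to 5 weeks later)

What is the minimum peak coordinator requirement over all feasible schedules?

Early-start (PKG1@1, PKG2@1, PKG3@1, PKG4@1) gives peak 14: w1:14  w2:11  w3:8  w4:5  w5:0  w6:0  w7:0  w8:0.
Shift PKG3→5, PKG4→2.
Schedule PKG1@1, PKG2@1, PKG3@5, PKG4@2: w1:6  w2:6  w3:3  w4:3  w5:5  w6:5  w7:5  w8:5 — peak 6.

6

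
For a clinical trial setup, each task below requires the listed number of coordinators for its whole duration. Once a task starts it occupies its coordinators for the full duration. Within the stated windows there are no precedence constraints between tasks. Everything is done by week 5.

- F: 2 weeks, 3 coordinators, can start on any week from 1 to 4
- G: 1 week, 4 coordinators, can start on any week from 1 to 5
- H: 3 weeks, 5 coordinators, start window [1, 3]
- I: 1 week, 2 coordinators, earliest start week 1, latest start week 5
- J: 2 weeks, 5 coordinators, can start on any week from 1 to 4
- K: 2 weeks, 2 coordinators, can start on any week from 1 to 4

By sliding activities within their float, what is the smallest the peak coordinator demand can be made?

Early-start (F@1, G@1, H@1, I@1, J@1, K@1) gives peak 21: w1:21  w2:15  w3:5  w4:0  w5:0.
Shift G→3, I→4, J→4, K→4.
Schedule F@1, G@3, H@1, I@4, J@4, K@4: w1:8  w2:8  w3:9  w4:9  w5:7 — peak 9.
Total coordinator-weeks = 41 over 5 weeks ⇒ peak ≥ ⌈41/5⌉ = 9, so 9 is optimal.

9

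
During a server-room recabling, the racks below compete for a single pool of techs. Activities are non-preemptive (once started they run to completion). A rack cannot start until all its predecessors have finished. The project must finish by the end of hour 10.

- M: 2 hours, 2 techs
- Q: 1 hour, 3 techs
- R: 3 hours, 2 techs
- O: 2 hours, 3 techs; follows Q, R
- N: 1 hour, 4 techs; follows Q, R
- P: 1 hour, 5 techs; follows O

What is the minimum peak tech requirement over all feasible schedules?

Early-start (M@1, Q@1, R@1, O@4, N@4, P@6) gives peak 7: h1:7  h2:4  h3:2  h4:7  h5:3  h6:5  h7:0  h8:0  h9:0  h10:0.
Shift R→2, O→5, N→7, P→8.
Schedule M@1, Q@1, R@2, O@5, N@7, P@8: h1:5  h2:4  h3:2  h4:2  h5:3  h6:3  h7:4  h8:5  h9:0  h10:0 — peak 5.

5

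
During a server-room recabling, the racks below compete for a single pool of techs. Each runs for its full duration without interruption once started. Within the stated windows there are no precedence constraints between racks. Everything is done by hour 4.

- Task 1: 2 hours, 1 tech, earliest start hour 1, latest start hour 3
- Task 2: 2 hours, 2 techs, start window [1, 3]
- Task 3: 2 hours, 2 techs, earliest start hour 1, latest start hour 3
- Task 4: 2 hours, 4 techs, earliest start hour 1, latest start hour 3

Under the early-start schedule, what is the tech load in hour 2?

9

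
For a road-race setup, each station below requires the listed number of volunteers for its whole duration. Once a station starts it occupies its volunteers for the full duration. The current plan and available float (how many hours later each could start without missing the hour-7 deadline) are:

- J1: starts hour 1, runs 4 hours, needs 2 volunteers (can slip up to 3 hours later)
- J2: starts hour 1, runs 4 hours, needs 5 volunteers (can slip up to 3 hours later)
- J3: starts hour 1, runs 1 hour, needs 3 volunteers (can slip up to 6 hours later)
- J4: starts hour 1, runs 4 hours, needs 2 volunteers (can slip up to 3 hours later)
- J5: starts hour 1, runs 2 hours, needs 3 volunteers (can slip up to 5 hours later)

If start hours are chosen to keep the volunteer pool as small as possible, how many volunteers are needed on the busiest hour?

Early-start (J1@1, J2@1, J3@1, J4@1, J5@1) gives peak 15: h1:15  h2:12  h3:9  h4:9  h5:0  h6:0  h7:0.
Shift J3→5, J5→5.
Schedule J1@1, J2@1, J3@5, J4@1, J5@5: h1:9  h2:9  h3:9  h4:9  h5:6  h6:3  h7:0 — peak 9.

9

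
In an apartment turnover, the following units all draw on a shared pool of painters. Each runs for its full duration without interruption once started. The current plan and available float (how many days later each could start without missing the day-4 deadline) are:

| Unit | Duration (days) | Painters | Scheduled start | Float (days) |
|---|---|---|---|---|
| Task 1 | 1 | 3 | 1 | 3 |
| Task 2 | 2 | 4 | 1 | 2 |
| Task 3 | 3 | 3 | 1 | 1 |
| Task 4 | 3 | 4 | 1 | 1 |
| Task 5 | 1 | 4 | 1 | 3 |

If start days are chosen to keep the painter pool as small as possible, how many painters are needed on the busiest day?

11

Early-start (Task 1@1, Task 2@1, Task 3@1, Task 4@1, Task 5@1) gives peak 18: d1:18  d2:11  d3:7  d4:0.
Shift Task 4→2, Task 5→3.
Schedule Task 1@1, Task 2@1, Task 3@1, Task 4@2, Task 5@3: d1:10  d2:11  d3:11  d4:4 — peak 11.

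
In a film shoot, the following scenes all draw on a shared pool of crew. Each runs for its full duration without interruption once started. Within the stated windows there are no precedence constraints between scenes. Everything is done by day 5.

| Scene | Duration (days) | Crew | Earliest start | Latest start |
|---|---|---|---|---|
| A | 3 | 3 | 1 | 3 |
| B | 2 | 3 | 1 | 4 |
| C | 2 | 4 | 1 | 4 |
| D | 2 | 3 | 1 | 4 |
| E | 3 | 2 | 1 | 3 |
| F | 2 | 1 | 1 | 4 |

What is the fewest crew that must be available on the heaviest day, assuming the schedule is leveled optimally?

Early-start (A@1, B@1, C@1, D@1, E@1, F@1) gives peak 16: d1:16  d2:16  d3:5  d4:0  d5:0.
Shift C→4, D→3, F→4.
Schedule A@1, B@1, C@4, D@3, E@1, F@4: d1:8  d2:8  d3:8  d4:8  d5:5 — peak 8.
Total crew member-days = 37 over 5 days ⇒ peak ≥ ⌈37/5⌉ = 8, so 8 is optimal.

8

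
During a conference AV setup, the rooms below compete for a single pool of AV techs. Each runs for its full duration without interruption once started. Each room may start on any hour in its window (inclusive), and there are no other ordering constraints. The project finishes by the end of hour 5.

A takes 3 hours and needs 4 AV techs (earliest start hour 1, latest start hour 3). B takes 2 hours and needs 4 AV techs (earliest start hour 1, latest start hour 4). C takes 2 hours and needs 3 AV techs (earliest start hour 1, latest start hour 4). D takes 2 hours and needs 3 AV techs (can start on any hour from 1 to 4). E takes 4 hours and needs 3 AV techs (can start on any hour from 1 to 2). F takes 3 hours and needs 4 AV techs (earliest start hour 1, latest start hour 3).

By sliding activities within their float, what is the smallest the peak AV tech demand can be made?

Early-start (A@1, B@1, C@1, D@1, E@1, F@1) gives peak 21: h1:21  h2:21  h3:11  h4:3  h5:0.
Shift C→4, D→4, F→3.
Schedule A@1, B@1, C@4, D@4, E@1, F@3: h1:11  h2:11  h3:11  h4:13  h5:10 — peak 13.

13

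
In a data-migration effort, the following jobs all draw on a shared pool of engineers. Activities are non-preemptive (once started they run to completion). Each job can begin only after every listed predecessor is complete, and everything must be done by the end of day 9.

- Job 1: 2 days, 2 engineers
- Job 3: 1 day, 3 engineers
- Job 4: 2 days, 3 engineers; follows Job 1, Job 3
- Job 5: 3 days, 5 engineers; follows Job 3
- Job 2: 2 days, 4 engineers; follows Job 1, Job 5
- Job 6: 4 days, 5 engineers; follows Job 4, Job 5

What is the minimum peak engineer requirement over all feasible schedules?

Schedule Job 1@1, Job 3@1, Job 4@3, Job 5@2, Job 2@5, Job 6@5: d1:5  d2:7  d3:8  d4:8  d5:9  d6:9  d7:5  d8:5  d9:0 — peak 9.

9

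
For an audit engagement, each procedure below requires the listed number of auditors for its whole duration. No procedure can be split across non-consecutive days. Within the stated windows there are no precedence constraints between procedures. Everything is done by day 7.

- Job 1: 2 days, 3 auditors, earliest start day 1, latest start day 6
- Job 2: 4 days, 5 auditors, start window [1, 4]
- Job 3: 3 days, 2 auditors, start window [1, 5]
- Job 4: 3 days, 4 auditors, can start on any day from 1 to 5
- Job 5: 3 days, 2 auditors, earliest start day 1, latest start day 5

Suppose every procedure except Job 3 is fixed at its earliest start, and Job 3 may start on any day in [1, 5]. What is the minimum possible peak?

Job 3@1: d1:16  d2:16  d3:13  d4:5  d5:0  d6:0  d7:0 → peak 16
Job 3@2: d1:14  d2:16  d3:13  d4:7  d5:0  d6:0  d7:0 → peak 16
Job 3@3: d1:14  d2:14  d3:13  d4:7  d5:2  d6:0  d7:0 → peak 14
Job 3@4: d1:14  d2:14  d3:11  d4:7  d5:2  d6:2  d7:0 → peak 14
Job 3@5: d1:14  d2:14  d3:11  d4:5  d5:2  d6:2  d7:2 → peak 14
Best is Job 3@3, peak 14.

14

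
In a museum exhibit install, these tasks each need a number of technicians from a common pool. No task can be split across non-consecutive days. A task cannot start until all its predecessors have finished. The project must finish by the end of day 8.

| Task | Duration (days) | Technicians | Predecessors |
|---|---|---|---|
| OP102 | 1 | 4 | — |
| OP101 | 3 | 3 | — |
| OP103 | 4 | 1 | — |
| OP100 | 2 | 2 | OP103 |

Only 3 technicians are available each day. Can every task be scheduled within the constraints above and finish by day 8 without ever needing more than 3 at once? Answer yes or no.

no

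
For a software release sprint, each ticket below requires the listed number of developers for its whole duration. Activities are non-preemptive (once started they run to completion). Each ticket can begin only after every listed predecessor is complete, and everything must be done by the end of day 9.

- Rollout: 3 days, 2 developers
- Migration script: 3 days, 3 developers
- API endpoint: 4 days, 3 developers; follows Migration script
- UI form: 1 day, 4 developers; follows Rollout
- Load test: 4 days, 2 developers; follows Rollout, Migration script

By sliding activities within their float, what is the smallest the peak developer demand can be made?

Early-start (Rollout@1, Migration script@1, API endpoint@4, UI form@4, Load test@4) gives peak 9: d1:5  d2:5  d3:5  d4:9  d5:5  d6:5  d7:5  d8:0  d9:0.
Shift UI form→8.
Schedule Rollout@1, Migration script@1, API endpoint@4, UI form@8, Load test@4: d1:5  d2:5  d3:5  d4:5  d5:5  d6:5  d7:5  d8:4  d9:0 — peak 5.
Total developer-days = 39 over 9 days ⇒ peak ≥ ⌈39/9⌉ = 5, so 5 is optimal.

5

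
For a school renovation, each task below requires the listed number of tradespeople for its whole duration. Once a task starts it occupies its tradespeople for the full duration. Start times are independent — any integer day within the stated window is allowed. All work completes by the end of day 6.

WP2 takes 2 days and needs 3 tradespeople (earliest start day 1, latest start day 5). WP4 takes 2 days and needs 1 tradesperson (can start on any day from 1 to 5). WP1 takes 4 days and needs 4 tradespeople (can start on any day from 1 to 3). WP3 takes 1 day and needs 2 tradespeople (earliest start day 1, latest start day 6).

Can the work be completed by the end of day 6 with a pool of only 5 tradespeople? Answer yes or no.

Schedule WP2@1, WP4@2, WP1@3, WP3@1: d1:5  d2:4  d3:5  d4:4  d5:4  d6:4 — peak 5 ≤ 5.

yes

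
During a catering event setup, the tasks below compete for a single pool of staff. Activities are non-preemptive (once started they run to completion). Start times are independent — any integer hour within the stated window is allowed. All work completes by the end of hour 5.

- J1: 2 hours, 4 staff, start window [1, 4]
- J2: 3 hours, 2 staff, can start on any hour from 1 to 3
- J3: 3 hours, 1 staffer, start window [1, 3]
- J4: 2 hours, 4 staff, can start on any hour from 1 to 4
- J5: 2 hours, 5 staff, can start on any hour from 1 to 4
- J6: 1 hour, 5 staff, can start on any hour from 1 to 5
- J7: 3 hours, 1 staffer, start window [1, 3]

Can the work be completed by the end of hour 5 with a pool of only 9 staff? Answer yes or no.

yes

Schedule J1@1, J2@1, J3@1, J4@4, J5@3, J6@5, J7@1: h1:8  h2:8  h3:9  h4:9  h5:9 — peak 9 ≤ 9.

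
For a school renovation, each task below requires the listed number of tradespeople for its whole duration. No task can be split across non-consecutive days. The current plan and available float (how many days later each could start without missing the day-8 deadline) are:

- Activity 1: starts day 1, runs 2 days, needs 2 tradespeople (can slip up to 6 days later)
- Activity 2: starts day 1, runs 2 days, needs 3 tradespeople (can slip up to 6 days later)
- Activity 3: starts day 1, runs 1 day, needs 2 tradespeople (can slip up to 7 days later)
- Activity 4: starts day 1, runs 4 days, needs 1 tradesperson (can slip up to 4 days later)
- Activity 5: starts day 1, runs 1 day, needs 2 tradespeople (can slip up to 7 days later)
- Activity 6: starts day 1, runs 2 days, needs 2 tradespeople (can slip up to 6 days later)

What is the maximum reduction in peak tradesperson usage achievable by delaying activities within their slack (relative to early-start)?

9

Early-start peak: d1:12  d2:8  d3:1  d4:1  d5:0  d6:0  d7:0  d8:0 ⇒ 12.
Leveled (Activity 1@1, Activity 2@3, Activity 3@5, Activity 4@5, Activity 5@6, Activity 6@7): d1:2  d2:2  d3:3  d4:3  d5:3  d6:3  d7:3  d8:3 ⇒ 3.
Reduction 12 − 3 = 9.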